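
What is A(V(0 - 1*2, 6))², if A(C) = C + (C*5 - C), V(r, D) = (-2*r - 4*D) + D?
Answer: 4900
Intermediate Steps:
V(r, D) = -3*D - 2*r (V(r, D) = (-4*D - 2*r) + D = -3*D - 2*r)
A(C) = 5*C (A(C) = C + (5*C - C) = C + 4*C = 5*C)
A(V(0 - 1*2, 6))² = (5*(-3*6 - 2*(0 - 1*2)))² = (5*(-18 - 2*(0 - 2)))² = (5*(-18 - 2*(-2)))² = (5*(-18 + 4))² = (5*(-14))² = (-70)² = 4900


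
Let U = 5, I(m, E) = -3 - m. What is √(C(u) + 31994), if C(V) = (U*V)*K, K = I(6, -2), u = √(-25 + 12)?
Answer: √(31994 - 45*I*√13) ≈ 178.87 - 0.4535*I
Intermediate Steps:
u = I*√13 (u = √(-13) = I*√13 ≈ 3.6056*I)
K = -9 (K = -3 - 1*6 = -3 - 6 = -9)
C(V) = -45*V (C(V) = (5*V)*(-9) = -45*V)
√(C(u) + 31994) = √(-45*I*√13 + 31994) = √(31994 - 45*I*√13)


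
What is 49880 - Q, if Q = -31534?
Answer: 81414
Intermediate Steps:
49880 - Q = 49880 - 1*(-31534) = 49880 + 31534 = 81414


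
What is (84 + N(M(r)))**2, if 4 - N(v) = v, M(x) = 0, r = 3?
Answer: 7744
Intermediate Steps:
N(v) = 4 - v
(84 + N(M(r)))**2 = (84 + (4 - 1*0))**2 = (84 + (4 + 0))**2 = (84 + 4)**2 = 88**2 = 7744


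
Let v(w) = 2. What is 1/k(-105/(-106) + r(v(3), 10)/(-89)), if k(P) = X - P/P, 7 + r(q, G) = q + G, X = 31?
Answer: 1/30 ≈ 0.033333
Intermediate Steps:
r(q, G) = -7 + G + q (r(q, G) = -7 + (q + G) = -7 + (G + q) = -7 + G + q)
k(P) = 30 (k(P) = 31 - P/P = 31 - 1*1 = 31 - 1 = 30)
1/k(-105/(-106) + r(v(3), 10)/(-89)) = 1/30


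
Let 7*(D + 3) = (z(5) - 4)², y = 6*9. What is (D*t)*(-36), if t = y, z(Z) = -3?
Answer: -7776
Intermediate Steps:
y = 54
t = 54
D = 4 (D = -3 + (-3 - 4)²/7 = -3 + (⅐)*(-7)² = -3 + (⅐)*49 = -3 + 7 = 4)
(D*t)*(-36) = (4*54)*(-36) = 216*(-36) = -7776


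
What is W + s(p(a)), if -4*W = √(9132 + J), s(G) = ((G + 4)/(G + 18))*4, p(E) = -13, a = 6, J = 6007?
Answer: -36/5 - √15139/4 ≈ -37.960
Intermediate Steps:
s(G) = 4*(4 + G)/(18 + G) (s(G) = ((4 + G)/(18 + G))*4 = 4*(4 + G)/(18 + G))
W = -√15139/4 (W = -√(9132 + 6007)/4 = -√15139/4 ≈ -30.760)
W + s(p(a)) = -√15139/4 + 4*(4 - 13)/(18 - 13) = -√15139/4 + 4*(-9)/5 = -√15139/4 + 4*(⅕)*(-9) = -√15139/4 - 36/5 = -36/5 - √15139/4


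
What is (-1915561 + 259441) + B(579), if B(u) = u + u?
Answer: -1654962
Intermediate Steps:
B(u) = 2*u
(-1915561 + 259441) + B(579) = (-1915561 + 259441) + 2*579 = -1656120 + 1158 = -1654962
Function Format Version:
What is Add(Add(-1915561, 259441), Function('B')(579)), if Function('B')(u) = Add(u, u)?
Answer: -1654962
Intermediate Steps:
Function('B')(u) = Mul(2, u)
Add(Add(-1915561, 259441), Function('B')(579)) = Add(Add(-1915561, 259441), Mul(2, 579)) = Add(-1656120, 1158) = -1654962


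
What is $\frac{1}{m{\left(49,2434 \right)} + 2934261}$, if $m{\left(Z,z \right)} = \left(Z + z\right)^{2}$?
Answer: $\frac{1}{9099550} \approx 1.099 \cdot 10^{-7}$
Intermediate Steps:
$\frac{1}{m{\left(49,2434 \right)} + 2934261} = \frac{1}{\left(49 + 2434\right)^{2} + 2934261} = \frac{1}{2483^{2} + 2934261} = \frac{1}{6165289 + 2934261} = \frac{1}{9099550}$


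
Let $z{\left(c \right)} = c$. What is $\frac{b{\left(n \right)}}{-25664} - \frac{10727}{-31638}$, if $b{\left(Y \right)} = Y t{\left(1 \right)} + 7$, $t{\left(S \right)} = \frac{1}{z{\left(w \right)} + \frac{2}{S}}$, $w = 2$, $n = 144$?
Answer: $\frac{136968647}{405978816} \approx 0.33738$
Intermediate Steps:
$t{\left(S \right)} = \frac{1}{2 + \frac{2}{S}}$
$b{\left(Y \right)} = 7 + \frac{Y}{4}$ ($b{\left(Y \right)} = Y \frac{1}{2} \cdot 1 \frac{1}{1 + 1} + 7 = Y \frac{1}{2} \cdot 1 \cdot \frac{1}{2} + 7 = Y \frac{1}{4} + 7 = \frac{Y}{4} + 7 = 7 + \frac{Y}{4}$)
$\frac{b{\left(n \right)}}{-25664} - \frac{10727}{-31638} = \frac{7 + \frac{1}{4} \cdot 144}{-25664} - \frac{10727}{-31638} = \left(7 + 36\right) \left(- \frac{1}{25664}\right) - - \frac{10727}{31638} = 43 \left(- \frac{1}{25664}\right) + \frac{10727}{31638} = - \frac{43}{25664} + \frac{10727}{31638} = \frac{136968647}{405978816}$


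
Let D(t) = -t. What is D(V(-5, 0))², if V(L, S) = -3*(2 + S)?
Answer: 36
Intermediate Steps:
V(L, S) = -6 - 3*S
D(V(-5, 0))² = (-(-6 - 3*0))² = (-(-6 + 0))² = (-1*(-6))² = 6² = 36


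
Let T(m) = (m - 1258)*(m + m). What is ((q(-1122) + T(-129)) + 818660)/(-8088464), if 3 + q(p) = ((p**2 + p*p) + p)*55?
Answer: -139592033/8088464 ≈ -17.258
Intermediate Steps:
T(m) = 2*m*(-1258 + m) (T(m) = (-1258 + m)*(2*m) = 2*m*(-1258 + m))
q(p) = -3 + 55*p + 110*p**2 (q(p) = -3 + ((p**2 + p*p) + p)*55 = -3 + ((p**2 + p**2) + p)*55 = -3 + (2*p**2 + p)*55 = -3 + (p + 2*p**2)*55 = -3 + (55*p + 110*p**2) = -3 + 55*p + 110*p**2)
((q(-1122) + T(-129)) + 818660)/(-8088464) = (((-3 + 55*(-1122) + 110*(-1122)**2) + 2*(-129)*(-1258 - 129)) + 818660)/(-8088464) = (((-3 - 61710 + 110*1258884) + 2*(-129)*(-1387)) + 818660)*(-1/8088464) = (((-3 - 61710 + 138477240) + 357846) + 818660)*(-1/8088464) = ((138415527 + 357846) + 818660)*(-1/8088464) = (138773373 + 818660)*(-1/8088464) = 139592033*(-1/8088464) = -139592033/8088464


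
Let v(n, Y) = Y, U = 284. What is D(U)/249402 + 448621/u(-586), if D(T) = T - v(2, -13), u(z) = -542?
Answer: -9323901139/11264657 ≈ -827.71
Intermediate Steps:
D(T) = 13 + T (D(T) = T - 1*(-13) = T + 13 = 13 + T)
D(U)/249402 + 448621/u(-586) = (13 + 284)/249402 + 448621/(-542) = 297*(1/249402) + 448621*(-1/542) = 99/83134 - 448621/542 = -9323901139/11264657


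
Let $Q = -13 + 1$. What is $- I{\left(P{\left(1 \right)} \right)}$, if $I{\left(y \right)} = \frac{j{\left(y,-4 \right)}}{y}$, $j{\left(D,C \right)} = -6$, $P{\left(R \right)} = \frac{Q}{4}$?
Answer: $-2$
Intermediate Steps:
$Q = -12$
$P{\left(R \right)} = -3$ ($P{\left(R \right)} = - \frac{12}{4} = \left(-12\right) \frac{1}{4} = -3$)
$I{\left(y \right)} = - \frac{6}{y}$
$- I{\left(P{\left(1 \right)} \right)} = - \frac{-6}{-3} = - \frac{\left(-6\right) \left(-1\right)}{3} = \left(-1\right) 2 = -2$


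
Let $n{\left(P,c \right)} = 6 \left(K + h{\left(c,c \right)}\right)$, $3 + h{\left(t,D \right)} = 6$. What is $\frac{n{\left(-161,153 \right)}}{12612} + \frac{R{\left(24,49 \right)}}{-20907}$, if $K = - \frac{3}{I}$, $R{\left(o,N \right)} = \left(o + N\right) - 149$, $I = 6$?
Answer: $\frac{424039}{87893028} \approx 0.0048245$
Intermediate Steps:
$h{\left(t,D \right)} = 3$ ($h{\left(t,D \right)} = -3 + 6 = 3$)
$R{\left(o,N \right)} = -149 + N + o$ ($R{\left(o,N \right)} = \left(N + o\right) - 149 = -149 + N + o$)
$K = - \frac{1}{2}$ ($K = - \frac{3}{6} = \left(-3\right) \frac{1}{6} = - \frac{1}{2} \approx -0.5$)
$n{\left(P,c \right)} = 15$ ($n{\left(P,c \right)} = 6 \left(- \frac{1}{2} + 3\right) = 6 \cdot \frac{5}{2} = 15$)
$\frac{n{\left(-161,153 \right)}}{12612} + \frac{R{\left(24,49 \right)}}{-20907} = \frac{15}{12612} + \frac{-149 + 49 + 24}{-20907} = 15 \cdot \frac{1}{12612} - - \frac{76}{20907} = \frac{5}{4204} + \frac{76}{20907} = \frac{424039}{87893028}$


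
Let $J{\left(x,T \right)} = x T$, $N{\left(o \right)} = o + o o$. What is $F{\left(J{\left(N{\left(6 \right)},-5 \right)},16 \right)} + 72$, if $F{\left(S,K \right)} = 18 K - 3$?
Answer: $357$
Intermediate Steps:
$N{\left(o \right)} = o + o^{2}$
$J{\left(x,T \right)} = T x$
$F{\left(S,K \right)} = -3 + 18 K$
$F{\left(J{\left(N{\left(6 \right)},-5 \right)},16 \right)} + 72 = \left(-3 + 18 \cdot 16\right) + 72 = \left(-3 + 288\right) + 72 = 285 + 72 = 357$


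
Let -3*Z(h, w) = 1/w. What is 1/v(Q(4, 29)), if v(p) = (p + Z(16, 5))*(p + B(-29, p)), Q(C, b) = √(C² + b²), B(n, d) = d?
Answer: 225/385648 + 15*√857/330500336 ≈ 0.00058476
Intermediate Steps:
Z(h, w) = -1/(3*w)
v(p) = 2*p*(-1/15 + p) (v(p) = (p - ⅓/5)*(p + p) = (p - ⅓*⅕)*(2*p) = (p - 1/15)*(2*p) = (-1/15 + p)*(2*p) = 2*p*(-1/15 + p))
1/v(Q(4, 29)) = 1/(2*√(4² + 29²)*(-1 + 15*√(4² + 29²))/15) = 1/(2*√(16 + 841)*(-1 + 15*√(16 + 841))/15) = 1/(2*√857*(-1 + 15*√857)/15) = 15*√857/(1714*(-1 + 15*√857))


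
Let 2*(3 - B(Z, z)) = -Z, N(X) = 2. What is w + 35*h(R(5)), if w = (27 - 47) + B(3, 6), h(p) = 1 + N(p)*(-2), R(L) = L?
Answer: -241/2 ≈ -120.50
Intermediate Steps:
B(Z, z) = 3 + Z/2 (B(Z, z) = 3 - (-1)*Z/2 = 3 + Z/2)
h(p) = -3 (h(p) = 1 + 2*(-2) = 1 - 4 = -3)
w = -31/2 (w = (27 - 47) + (3 + (½)*3) = -20 + (3 + 3/2) = -20 + 9/2 = -31/2 ≈ -15.500)
w + 35*h(R(5)) = -31/2 + 35*(-3) = -31/2 - 105 = -241/2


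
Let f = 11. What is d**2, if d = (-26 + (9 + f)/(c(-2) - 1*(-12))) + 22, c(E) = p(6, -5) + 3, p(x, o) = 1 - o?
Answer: 4096/441 ≈ 9.2880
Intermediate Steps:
c(E) = 9 (c(E) = (1 - 1*(-5)) + 3 = (1 + 5) + 3 = 6 + 3 = 9)
d = -64/21 (d = (-26 + (9 + 11)/(9 - 1*(-12))) + 22 = (-26 + 20/(9 + 12)) + 22 = (-26 + 20/21) + 22 = -526/21 + 22 = -64/21 ≈ -3.0476)
d**2 = (-64/21)**2 = 4096/441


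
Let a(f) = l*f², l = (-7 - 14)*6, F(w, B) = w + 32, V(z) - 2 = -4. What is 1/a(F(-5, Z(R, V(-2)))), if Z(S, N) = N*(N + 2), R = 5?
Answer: -1/91854 ≈ -1.0887e-5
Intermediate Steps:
V(z) = -2 (V(z) = 2 - 4 = -2)
Z(S, N) = N*(2 + N)
F(w, B) = 32 + w
l = -126 (l = -21*6 = -126)
a(f) = -126*f²
1/a(F(-5, Z(R, V(-2)))) = 1/(-126*(32 - 5)²) = 1/(-126*27²) = 1/(-126*729) = 1/(-91854) = -1/91854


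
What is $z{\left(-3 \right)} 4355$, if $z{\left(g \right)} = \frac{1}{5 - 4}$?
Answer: $4355$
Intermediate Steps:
$z{\left(g \right)} = 1$ ($z{\left(g \right)} = 1^{-1} = 1$)
$z{\left(-3 \right)} 4355 = 1 \cdot 4355 = 4355$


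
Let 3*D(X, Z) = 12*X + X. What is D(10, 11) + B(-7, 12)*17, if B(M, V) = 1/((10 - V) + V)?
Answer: 1351/30 ≈ 45.033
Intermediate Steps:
B(M, V) = ⅒ (B(M, V) = 1/10 = ⅒)
D(X, Z) = 13*X/3 (D(X, Z) = (12*X + X)/3 = (13*X)/3 = 13*X/3)
D(10, 11) + B(-7, 12)*17 = (13/3)*10 + (⅒)*17 = 130/3 + 17/10 = 1351/30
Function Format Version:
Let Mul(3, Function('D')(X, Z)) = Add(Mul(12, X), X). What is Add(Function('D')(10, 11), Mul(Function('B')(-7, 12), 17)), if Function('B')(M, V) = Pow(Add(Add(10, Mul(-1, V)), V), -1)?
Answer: Rational(1351, 30) ≈ 45.033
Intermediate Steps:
Function('B')(M, V) = Rational(1, 10) (Function('B')(M, V) = Pow(10, -1) = Rational(1, 10))
Function('D')(X, Z) = Mul(Rational(13, 3), X) (Function('D')(X, Z) = Mul(Rational(1, 3), Add(Mul(12, X), X)) = Mul(Rational(1, 3), Mul(13, X)) = Mul(Rational(13, 3), X))
Add(Function('D')(10, 11), Mul(Function('B')(-7, 12), 17)) = Add(Mul(Rational(13, 3), 10), Mul(Rational(1, 10), 17)) = Add(Rational(130, 3), Rational(17, 10)) = Rational(1351, 30)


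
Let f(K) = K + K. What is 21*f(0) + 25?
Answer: 25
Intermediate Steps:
f(K) = 2*K
21*f(0) + 25 = 21*(2*0) + 25 = 21*0 + 25 = 0 + 25 = 25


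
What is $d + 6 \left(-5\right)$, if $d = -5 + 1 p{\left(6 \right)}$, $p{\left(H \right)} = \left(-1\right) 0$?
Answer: $-35$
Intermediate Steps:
$p{\left(H \right)} = 0$
$d = -5$ ($d = -5 + 1 \cdot 0 = -5 + 0 = -5$)
$d + 6 \left(-5\right) = -5 + 6 \left(-5\right) = -5 - 30 = -35$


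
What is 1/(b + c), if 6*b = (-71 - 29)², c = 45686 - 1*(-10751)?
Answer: 3/174311 ≈ 1.7211e-5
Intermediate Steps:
c = 56437 (c = 45686 + 10751 = 56437)
b = 5000/3 (b = (-71 - 29)²/6 = (⅙)*(-100)² = (⅙)*10000 = 5000/3 ≈ 1666.7)
1/(b + c) = 1/(5000/3 + 56437) = 1/(174311/3) = 3/174311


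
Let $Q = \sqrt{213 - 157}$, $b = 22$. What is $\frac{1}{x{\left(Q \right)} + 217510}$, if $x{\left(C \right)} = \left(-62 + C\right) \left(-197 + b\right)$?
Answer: $\frac{5709}{1303664365} + \frac{7 \sqrt{14}}{1042931492} \approx 4.4043 \cdot 10^{-6}$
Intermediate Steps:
$Q = 2 \sqrt{14}$ ($Q = \sqrt{56} = 2 \sqrt{14} \approx 7.4833$)
$x{\left(C \right)} = 10850 - 175 C$ ($x{\left(C \right)} = \left(-62 + C\right) \left(-197 + 22\right) = \left(-62 + C\right) \left(-175\right) = 10850 - 175 C$)
$\frac{1}{x{\left(Q \right)} + 217510} = \frac{1}{\left(10850 - 175 \cdot 2 \sqrt{14}\right) + 217510} = \frac{1}{\left(10850 - 350 \sqrt{14}\right) + 217510} = \frac{1}{228360 - 350 \sqrt{14}}$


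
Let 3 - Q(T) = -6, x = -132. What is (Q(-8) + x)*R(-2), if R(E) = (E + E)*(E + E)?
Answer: -1968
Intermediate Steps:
Q(T) = 9 (Q(T) = 3 - 1*(-6) = 3 + 6 = 9)
R(E) = 4*E**2 (R(E) = (2*E)*(2*E) = 4*E**2)
(Q(-8) + x)*R(-2) = (9 - 132)*(4*(-2)**2) = -492*4 = -123*16 = -1968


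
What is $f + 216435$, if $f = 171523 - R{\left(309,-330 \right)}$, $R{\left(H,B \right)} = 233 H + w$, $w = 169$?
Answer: $315792$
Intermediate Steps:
$R{\left(H,B \right)} = 169 + 233 H$ ($R{\left(H,B \right)} = 233 H + 169 = 169 + 233 H$)
$f = 99357$ ($f = 171523 - \left(169 + 233 \cdot 309\right) = 171523 - \left(169 + 71997\right) = 171523 - 72166 = 99357$)
$f + 216435 = 99357 + 216435 = 315792$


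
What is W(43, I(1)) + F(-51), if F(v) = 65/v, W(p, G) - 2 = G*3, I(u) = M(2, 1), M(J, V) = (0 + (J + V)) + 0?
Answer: 496/51 ≈ 9.7255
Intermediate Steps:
M(J, V) = J + V (M(J, V) = (J + V) + 0 = J + V)
I(u) = 3 (I(u) = 2 + 1 = 3)
W(p, G) = 2 + 3*G (W(p, G) = 2 + G*3 = 2 + 3*G)
W(43, I(1)) + F(-51) = (2 + 3*3) + 65/(-51) = (2 + 9) + 65*(-1/51) = 11 - 65/51 = 496/51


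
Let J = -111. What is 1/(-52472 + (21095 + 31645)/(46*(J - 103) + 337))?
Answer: -3169/166301348 ≈ -1.9056e-5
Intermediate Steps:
1/(-52472 + (21095 + 31645)/(46*(J - 103) + 337)) = 1/(-52472 + (21095 + 31645)/(46*(-111 - 103) + 337)) = 1/(-52472 + 52740/(46*(-214) + 337)) = 1/(-52472 + 52740/(-9844 + 337)) = 1/(-52472 + 52740/(-9507)) = 1/(-52472 + 52740*(-1/9507)) = 1/(-52472 - 17580/3169) = 1/(-166301348/3169) = -3169/166301348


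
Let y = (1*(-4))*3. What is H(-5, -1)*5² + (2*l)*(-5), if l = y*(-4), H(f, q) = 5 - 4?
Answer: -455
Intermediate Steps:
H(f, q) = 1
y = -12 (y = -4*3 = -12)
l = 48 (l = -12*(-4) = 48)
H(-5, -1)*5² + (2*l)*(-5) = 1*5² + (2*48)*(-5) = 1*25 + 96*(-5) = 25 - 480 = -455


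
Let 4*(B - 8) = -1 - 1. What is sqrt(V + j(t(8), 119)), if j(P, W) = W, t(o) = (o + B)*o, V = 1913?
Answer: 4*sqrt(127) ≈ 45.078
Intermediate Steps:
B = 15/2 (B = 8 + (-1 - 1)/4 = 8 + (1/4)*(-2) = 8 - 1/2 = 15/2 ≈ 7.5000)
t(o) = o*(15/2 + o) (t(o) = (o + 15/2)*o = (15/2 + o)*o = o*(15/2 + o))
sqrt(V + j(t(8), 119)) = sqrt(1913 + 119) = sqrt(2032) = 4*sqrt(127)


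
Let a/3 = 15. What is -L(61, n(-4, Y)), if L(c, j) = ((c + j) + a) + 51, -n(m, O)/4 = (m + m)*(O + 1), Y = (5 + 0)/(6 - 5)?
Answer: -349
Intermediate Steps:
Y = 5 (Y = 5/1 = 5*1 = 5)
a = 45 (a = 3*15 = 45)
n(m, O) = -8*m*(1 + O) (n(m, O) = -4*(m + m)*(O + 1) = -4*2*m*(1 + O) = -8*m*(1 + O))
L(c, j) = 96 + c + j (L(c, j) = ((c + j) + 45) + 51 = (45 + c + j) + 51 = 96 + c + j)
-L(61, n(-4, Y)) = -(96 + 61 - 8*(-4)*(1 + 5)) = -(96 + 61 - 8*(-4)*6) = -(96 + 61 + 192) = -1*349 = -349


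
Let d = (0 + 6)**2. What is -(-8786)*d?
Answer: 316296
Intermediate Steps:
d = 36 (d = 6**2 = 36)
-(-8786)*d = -(-8786)*36 = -382*(-828) = 316296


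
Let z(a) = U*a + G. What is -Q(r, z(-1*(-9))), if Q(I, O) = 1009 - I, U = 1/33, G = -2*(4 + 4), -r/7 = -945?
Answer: 5606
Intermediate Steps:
r = 6615 (r = -7*(-945) = 6615)
G = -16 (G = -2*8 = -16)
U = 1/33 ≈ 0.030303
z(a) = -16 + a/33 (z(a) = a/33 - 16 = -16 + a/33)
-Q(r, z(-1*(-9))) = -(1009 - 1*6615) = -(1009 - 6615) = -1*(-5606) = 5606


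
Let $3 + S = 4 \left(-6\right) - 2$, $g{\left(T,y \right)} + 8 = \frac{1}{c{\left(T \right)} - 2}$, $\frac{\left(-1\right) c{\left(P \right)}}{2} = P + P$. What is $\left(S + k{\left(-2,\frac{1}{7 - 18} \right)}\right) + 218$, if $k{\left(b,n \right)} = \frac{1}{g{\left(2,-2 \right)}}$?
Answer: $\frac{15299}{81} \approx 188.88$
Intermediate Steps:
$c{\left(P \right)} = - 4 P$ ($c{\left(P \right)} = - 2 \left(P + P\right) = - 2 \cdot 2 P = - 4 P$)
$g{\left(T,y \right)} = -8 + \frac{1}{-2 - 4 T}$ ($g{\left(T,y \right)} = -8 + \frac{1}{- 4 T - 2} = -8 + \frac{1}{-2 - 4 T}$)
$k{\left(b,n \right)} = - \frac{10}{81}$ ($k{\left(b,n \right)} = \frac{1}{\frac{1}{2} \frac{1}{1 + 2 \cdot 2} \left(-17 - 64\right)} = \frac{1}{\frac{1}{2} \frac{1}{1 + 4} \left(-17 - 64\right)} = \frac{1}{\frac{1}{2} \cdot \frac{1}{5} \left(-81\right)} = \frac{1}{- \frac{81}{10}} = - \frac{10}{81}$)
$S = -29$ ($S = -3 + \left(4 \left(-6\right) - 2\right) = -3 - 26 = -29$)
$\left(S + k{\left(-2,\frac{1}{7 - 18} \right)}\right) + 218 = \left(-29 - \frac{10}{81}\right) + 218 = - \frac{2359}{81} + 218 = \frac{15299}{81}$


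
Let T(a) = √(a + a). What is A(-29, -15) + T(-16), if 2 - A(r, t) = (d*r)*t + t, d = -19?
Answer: 8282 + 4*I*√2 ≈ 8282.0 + 5.6569*I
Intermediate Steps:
A(r, t) = 2 - t + 19*r*t (A(r, t) = 2 - ((-19*r)*t + t) = 2 - (-19*r*t + t) = 2 - (t - 19*r*t) = 2 + (-t + 19*r*t) = 2 - t + 19*r*t)
T(a) = √2*√a (T(a) = √(2*a) = √2*√a)
A(-29, -15) + T(-16) = (2 - 1*(-15) + 19*(-29)*(-15)) + √2*√(-16) = (2 + 15 + 8265) + √2*(4*I) = 8282 + 4*I*√2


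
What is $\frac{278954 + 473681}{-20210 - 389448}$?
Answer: $- \frac{752635}{409658} \approx -1.8372$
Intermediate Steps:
$\frac{278954 + 473681}{-20210 - 389448} = \frac{752635}{-409658} = 752635 \left(- \frac{1}{409658}\right) = - \frac{752635}{409658}$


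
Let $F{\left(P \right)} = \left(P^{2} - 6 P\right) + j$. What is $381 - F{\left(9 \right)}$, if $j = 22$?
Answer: $332$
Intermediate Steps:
$F{\left(P \right)} = 22 + P^{2} - 6 P$ ($F{\left(P \right)} = \left(P^{2} - 6 P\right) + 22 = 22 + P^{2} - 6 P$)
$381 - F{\left(9 \right)} = 381 - \left(22 + 9^{2} - 54\right) = 381 - \left(22 + 81 - 54\right) = 381 - 49 = 332$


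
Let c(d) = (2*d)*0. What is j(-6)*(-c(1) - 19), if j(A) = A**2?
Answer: -684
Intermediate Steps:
c(d) = 0
j(-6)*(-c(1) - 19) = (-6)**2*(-1*0 - 19) = 36*(0 - 19) = 36*(-19) = -684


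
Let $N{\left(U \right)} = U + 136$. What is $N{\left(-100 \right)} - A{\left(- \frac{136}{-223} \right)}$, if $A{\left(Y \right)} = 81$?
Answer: $-45$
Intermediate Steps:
$N{\left(U \right)} = 136 + U$
$N{\left(-100 \right)} - A{\left(- \frac{136}{-223} \right)} = \left(136 - 100\right) - 81 = 36 - 81 = -45$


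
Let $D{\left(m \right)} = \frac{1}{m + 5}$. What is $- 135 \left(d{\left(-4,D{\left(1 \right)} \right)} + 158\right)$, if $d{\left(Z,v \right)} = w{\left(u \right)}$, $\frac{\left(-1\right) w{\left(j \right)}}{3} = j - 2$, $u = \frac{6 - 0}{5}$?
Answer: $-21654$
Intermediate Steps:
$D{\left(m \right)} = \frac{1}{5 + m}$
$u = \frac{6}{5}$ ($u = \left(6 + 0\right) \frac{1}{5} = 6 \cdot \frac{1}{5} = \frac{6}{5} \approx 1.2$)
$w{\left(j \right)} = 6 - 3 j$ ($w{\left(j \right)} = - 3 \left(j - 2\right) = - 3 \left(-2 + j\right) = 6 - 3 j$)
$d{\left(Z,v \right)} = \frac{12}{5}$ ($d{\left(Z,v \right)} = 6 - \frac{18}{5} = \frac{12}{5}$)
$- 135 \left(d{\left(-4,D{\left(1 \right)} \right)} + 158\right) = - 135 \left(\frac{12}{5} + 158\right) = \left(-135\right) \frac{802}{5} = -21654$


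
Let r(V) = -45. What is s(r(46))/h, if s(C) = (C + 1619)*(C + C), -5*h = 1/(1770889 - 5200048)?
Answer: -2428873319700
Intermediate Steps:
h = 1/17145795 (h = -1/(5*(1770889 - 5200048)) = -1/5/(-3429159) = -1/5*(-1/3429159) = 1/17145795 ≈ 5.8323e-8)
s(C) = 2*C*(1619 + C) (s(C) = (1619 + C)*(2*C) = 2*C*(1619 + C))
s(r(46))/h = (2*(-45)*(1619 - 45))/(1/17145795) = (2*(-45)*1574)*17145795 = -141660*17145795 = -2428873319700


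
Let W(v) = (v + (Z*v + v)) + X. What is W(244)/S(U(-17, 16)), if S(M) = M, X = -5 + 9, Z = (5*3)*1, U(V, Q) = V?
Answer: -4152/17 ≈ -244.24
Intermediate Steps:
Z = 15 (Z = 15*1 = 15)
X = 4
W(v) = 4 + 17*v (W(v) = (v + (15*v + v)) + 4 = (v + 16*v) + 4 = 17*v + 4 = 4 + 17*v)
W(244)/S(U(-17, 16)) = (4 + 17*244)/(-17) = (4 + 4148)*(-1/17) = 4152*(-1/17) = -4152/17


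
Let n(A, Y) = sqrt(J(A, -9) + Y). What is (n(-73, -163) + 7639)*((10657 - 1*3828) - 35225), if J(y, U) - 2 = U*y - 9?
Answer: -216917044 - 28396*sqrt(487) ≈ -2.1754e+8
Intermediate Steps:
J(y, U) = -7 + U*y (J(y, U) = 2 + (U*y - 9) = 2 + (-9 + U*y) = -7 + U*y)
n(A, Y) = sqrt(-7 + Y - 9*A) (n(A, Y) = sqrt((-7 - 9*A) + Y) = sqrt(-7 + Y - 9*A))
(n(-73, -163) + 7639)*((10657 - 1*3828) - 35225) = (sqrt(-7 - 163 - 9*(-73)) + 7639)*((10657 - 1*3828) - 35225) = (sqrt(-7 - 163 + 657) + 7639)*((10657 - 3828) - 35225) = (sqrt(487) + 7639)*(6829 - 35225) = (7639 + sqrt(487))*(-28396) = -216917044 - 28396*sqrt(487)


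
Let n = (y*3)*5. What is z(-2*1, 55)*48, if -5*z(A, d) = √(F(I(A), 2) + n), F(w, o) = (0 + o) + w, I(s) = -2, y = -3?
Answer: -144*I*√5/5 ≈ -64.399*I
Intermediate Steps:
F(w, o) = o + w
n = -45 (n = -3*3*5 = -9*5 = -45)
z(A, d) = -3*I*√5/5 (z(A, d) = -√((2 - 2) - 45)/5 = -√(0 - 45)/5 = -3*I*√5/5)
z(-2*1, 55)*48 = -3*I*√5/5*48 = -144*I*√5/5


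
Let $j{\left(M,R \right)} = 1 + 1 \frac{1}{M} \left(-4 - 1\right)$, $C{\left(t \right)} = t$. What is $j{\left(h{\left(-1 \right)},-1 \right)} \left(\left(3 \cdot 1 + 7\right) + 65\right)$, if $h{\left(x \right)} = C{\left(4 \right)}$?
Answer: $- \frac{75}{4} \approx -18.75$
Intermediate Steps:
$h{\left(x \right)} = 4$
$j{\left(M,R \right)} = 1 - \frac{5}{M}$ ($j{\left(M,R \right)} = 1 + \frac{-4 - 1}{M} = 1 + \frac{1}{M} \left(-5\right) = 1 - \frac{5}{M}$)
$j{\left(h{\left(-1 \right)},-1 \right)} \left(\left(3 \cdot 1 + 7\right) + 65\right) = \frac{-5 + 4}{4} \left(\left(3 \cdot 1 + 7\right) + 65\right) = \frac{1}{4} \left(-1\right) \left(\left(3 + 7\right) + 65\right) = - \frac{10 + 65}{4} = \left(- \frac{1}{4}\right) 75 = - \frac{75}{4}$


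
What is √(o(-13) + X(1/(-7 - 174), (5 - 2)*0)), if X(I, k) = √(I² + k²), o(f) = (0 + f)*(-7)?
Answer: 2*√745358/181 ≈ 9.5397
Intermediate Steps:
o(f) = -7*f (o(f) = f*(-7) = -7*f)
√(o(-13) + X(1/(-7 - 174), (5 - 2)*0)) = √(-7*(-13) + √((1/(-7 - 174))² + ((5 - 2)*0)²)) = √(91 + √((1/(-181))² + (3*0)²)) = √(91 + √((-1/181)² + 0²)) = √(91 + √(1/32761 + 0)) = √(91 + √(1/32761)) = √(91 + 1/181) = √(16472/181) = 2*√745358/181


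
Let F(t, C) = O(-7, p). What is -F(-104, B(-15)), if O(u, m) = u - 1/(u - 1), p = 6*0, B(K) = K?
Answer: 55/8 ≈ 6.8750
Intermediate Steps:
p = 0
O(u, m) = u - 1/(-1 + u)
F(t, C) = -55/8 (F(t, C) = (-1 + (-7)² - 1*(-7))/(-1 - 7) = (-1 + 49 + 7)/(-8) = -⅛*55 = -55/8)
-F(-104, B(-15)) = -1*(-55/8) = 55/8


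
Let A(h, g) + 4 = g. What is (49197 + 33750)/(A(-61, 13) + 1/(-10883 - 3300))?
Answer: 1176437301/127646 ≈ 9216.4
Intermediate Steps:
A(h, g) = -4 + g
(49197 + 33750)/(A(-61, 13) + 1/(-10883 - 3300)) = (49197 + 33750)/((-4 + 13) + 1/(-10883 - 3300)) = 82947/(9 + 1/(-14183)) = 82947/(9 - 1/14183) = 82947/(127646/14183) = 82947*(14183/127646) = 1176437301/127646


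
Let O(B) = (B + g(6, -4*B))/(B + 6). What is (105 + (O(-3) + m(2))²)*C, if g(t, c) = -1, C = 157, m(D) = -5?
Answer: 205042/9 ≈ 22782.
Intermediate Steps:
O(B) = (-1 + B)/(6 + B) (O(B) = (B - 1)/(B + 6) = (-1 + B)/(6 + B))
(105 + (O(-3) + m(2))²)*C = (105 + ((-1 - 3)/(6 - 3) - 5)²)*157 = (105 + (-4/3 - 5)²)*157 = (105 + (-19/3)²)*157 = (105 + 361/9)*157 = (1306/9)*157 = 205042/9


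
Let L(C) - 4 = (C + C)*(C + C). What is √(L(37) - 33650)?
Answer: 3*I*√3130 ≈ 167.84*I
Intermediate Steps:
L(C) = 4 + 4*C² (L(C) = 4 + (C + C)*(C + C) = 4 + (2*C)*(2*C) = 4 + 4*C²)
√(L(37) - 33650) = √((4 + 4*37²) - 33650) = √((4 + 4*1369) - 33650) = √((4 + 5476) - 33650) = √(5480 - 33650) = √(-28170) = 3*I*√3130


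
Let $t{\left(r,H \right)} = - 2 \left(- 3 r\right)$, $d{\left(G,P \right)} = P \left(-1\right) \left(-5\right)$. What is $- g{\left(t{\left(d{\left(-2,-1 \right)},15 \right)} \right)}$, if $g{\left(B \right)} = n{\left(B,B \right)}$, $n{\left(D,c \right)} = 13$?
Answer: $-13$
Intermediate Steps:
$d{\left(G,P \right)} = 5 P$ ($d{\left(G,P \right)} = - P \left(-5\right) = 5 P$)
$t{\left(r,H \right)} = 6 r$
$g{\left(B \right)} = 13$
$- g{\left(t{\left(d{\left(-2,-1 \right)},15 \right)} \right)} = \left(-1\right) 13 = -13$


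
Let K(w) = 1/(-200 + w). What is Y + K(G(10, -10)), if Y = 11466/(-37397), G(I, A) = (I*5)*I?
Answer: -3402403/11219100 ≈ -0.30327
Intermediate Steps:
G(I, A) = 5*I**2 (G(I, A) = (5*I)*I = 5*I**2)
Y = -11466/37397 (Y = 11466*(-1/37397) = -11466/37397 ≈ -0.30660)
Y + K(G(10, -10)) = -11466/37397 + 1/(-200 + 5*10**2) = -11466/37397 + 1/(-200 + 5*100) = -11466/37397 + 1/(-200 + 500) = -11466/37397 + 1/300 = -3402403/11219100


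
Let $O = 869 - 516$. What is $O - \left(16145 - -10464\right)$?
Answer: $-26256$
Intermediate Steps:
$O = 353$
$O - \left(16145 - -10464\right) = 353 - \left(16145 - -10464\right) = 353 - \left(16145 + 10464\right) = 353 - 26609 = -26256$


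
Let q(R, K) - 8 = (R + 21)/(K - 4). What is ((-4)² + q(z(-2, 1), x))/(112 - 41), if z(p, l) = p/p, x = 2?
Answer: 13/71 ≈ 0.18310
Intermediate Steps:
z(p, l) = 1
q(R, K) = 8 + (21 + R)/(-4 + K) (q(R, K) = 8 + (R + 21)/(K - 4) = 8 + (21 + R)/(-4 + K))
((-4)² + q(z(-2, 1), x))/(112 - 41) = ((-4)² + (-11 + 1 + 8*2)/(-4 + 2))/(112 - 41) = (16 + (-11 + 1 + 16)/(-2))/71 = (16 - ½*6)*(1/71) = (16 - 3)*(1/71) = 13*(1/71) = 13/71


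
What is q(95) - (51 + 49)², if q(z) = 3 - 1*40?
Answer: -10037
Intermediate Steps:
q(z) = -37 (q(z) = 3 - 40 = -37)
q(95) - (51 + 49)² = -37 - (51 + 49)² = -37 - 1*100² = -37 - 1*10000 = -37 - 10000 = -10037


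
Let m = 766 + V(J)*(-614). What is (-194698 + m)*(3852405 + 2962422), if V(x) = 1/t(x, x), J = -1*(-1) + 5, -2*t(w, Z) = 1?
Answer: -1313244422208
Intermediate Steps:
t(w, Z) = -1/2 (t(w, Z) = -1/2*1 = -1/2)
J = 6 (J = 1 + 5 = 6)
V(x) = -2 (V(x) = 1/(-1/2) = -2)
m = 1994 (m = 766 - 2*(-614) = 766 + 1228 = 1994)
(-194698 + m)*(3852405 + 2962422) = (-194698 + 1994)*(3852405 + 2962422) = -192704*6814827 = -1313244422208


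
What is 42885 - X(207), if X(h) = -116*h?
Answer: 66897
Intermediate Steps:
42885 - X(207) = 42885 - (-116)*207 = 42885 - 1*(-24012) = 42885 + 24012 = 66897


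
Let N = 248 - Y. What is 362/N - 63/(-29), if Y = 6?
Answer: 12872/3509 ≈ 3.6683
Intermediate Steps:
N = 242 (N = 248 - 1*6 = 248 - 6 = 242)
362/N - 63/(-29) = 362/242 - 63/(-29) = 362*(1/242) - 63*(-1/29) = 181/121 + 63/29 = 12872/3509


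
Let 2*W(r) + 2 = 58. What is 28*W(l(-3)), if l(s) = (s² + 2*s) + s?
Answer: 784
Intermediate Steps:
l(s) = s² + 3*s
W(r) = 28 (W(r) = -1 + (½)*58 = -1 + 29 = 28)
28*W(l(-3)) = 28*28 = 784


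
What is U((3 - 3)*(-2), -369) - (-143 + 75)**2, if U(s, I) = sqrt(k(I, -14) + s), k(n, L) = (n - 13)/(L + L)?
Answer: -4624 + sqrt(2674)/14 ≈ -4620.3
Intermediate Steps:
k(n, L) = (-13 + n)/(2*L) (k(n, L) = (-13 + n)/((2*L)) = (-13 + n)*(1/(2*L)) = (-13 + n)/(2*L))
U(s, I) = sqrt(13/28 + s - I/28) (U(s, I) = sqrt((1/2)*(-13 + I)/(-14) + s) = sqrt((1/2)*(-1/14)*(-13 + I) + s) = sqrt((13/28 - I/28) + s) = sqrt(13/28 + s - I/28))
U((3 - 3)*(-2), -369) - (-143 + 75)**2 = sqrt(91 - 7*(-369) + 196*((3 - 3)*(-2)))/14 - (-143 + 75)**2 = sqrt(91 + 2583 + 196*(0*(-2)))/14 - 1*(-68)**2 = sqrt(91 + 2583 + 196*0)/14 - 1*4624 = sqrt(91 + 2583 + 0)/14 - 4624 = sqrt(2674)/14 - 4624 = -4624 + sqrt(2674)/14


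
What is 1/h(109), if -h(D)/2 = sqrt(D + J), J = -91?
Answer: -sqrt(2)/12 ≈ -0.11785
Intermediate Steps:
h(D) = -2*sqrt(-91 + D) (h(D) = -2*sqrt(D - 91) = -2*sqrt(-91 + D))
1/h(109) = 1/(-2*sqrt(-91 + 109)) = 1/(-6*sqrt(2)) = -sqrt(2)/12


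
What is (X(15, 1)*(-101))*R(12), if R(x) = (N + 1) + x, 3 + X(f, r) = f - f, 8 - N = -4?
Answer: 7575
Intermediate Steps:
N = 12 (N = 8 - 1*(-4) = 8 + 4 = 12)
X(f, r) = -3 (X(f, r) = -3 + (f - f) = -3 + 0 = -3)
R(x) = 13 + x (R(x) = (12 + 1) + x = 13 + x)
(X(15, 1)*(-101))*R(12) = (-3*(-101))*(13 + 12) = 303*25 = 7575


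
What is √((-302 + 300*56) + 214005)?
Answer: √230503 ≈ 480.11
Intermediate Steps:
√((-302 + 300*56) + 214005) = √((-302 + 16800) + 214005) = √(16498 + 214005) = √230503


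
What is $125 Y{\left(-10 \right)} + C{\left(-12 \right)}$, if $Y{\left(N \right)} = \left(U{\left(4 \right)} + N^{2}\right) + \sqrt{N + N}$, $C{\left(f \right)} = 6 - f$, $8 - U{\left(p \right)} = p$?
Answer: $13018 + 250 i \sqrt{5} \approx 13018.0 + 559.02 i$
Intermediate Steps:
$U{\left(p \right)} = 8 - p$
$Y{\left(N \right)} = 4 + N^{2} + \sqrt{2} \sqrt{N}$ ($Y{\left(N \right)} = \left(\left(8 - 4\right) + N^{2}\right) + \sqrt{N + N} = \left(\left(8 - 4\right) + N^{2}\right) + \sqrt{2 N} = \left(4 + N^{2}\right) + \sqrt{2} \sqrt{N} = 4 + N^{2} + \sqrt{2} \sqrt{N}$)
$125 Y{\left(-10 \right)} + C{\left(-12 \right)} = 125 \left(4 + \left(-10\right)^{2} + \sqrt{2} \sqrt{-10}\right) + \left(6 - -12\right) = 125 \left(4 + 100 + \sqrt{2} i \sqrt{10}\right) + \left(6 + 12\right) = 125 \left(4 + 100 + 2 i \sqrt{5}\right) + 18 = 125 \left(104 + 2 i \sqrt{5}\right) + 18 = \left(13000 + 250 i \sqrt{5}\right) + 18 = 13018 + 250 i \sqrt{5}$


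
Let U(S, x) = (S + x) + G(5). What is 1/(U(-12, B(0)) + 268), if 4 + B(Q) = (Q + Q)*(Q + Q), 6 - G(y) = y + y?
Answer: 1/248 ≈ 0.0040323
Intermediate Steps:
G(y) = 6 - 2*y (G(y) = 6 - (y + y) = 6 - 2*y)
B(Q) = -4 + 4*Q² (B(Q) = -4 + (Q + Q)*(Q + Q) = -4 + (2*Q)*(2*Q) = -4 + 4*Q²)
U(S, x) = -4 + S + x (U(S, x) = (S + x) + (6 - 2*5) = (S + x) + (6 - 10) = (S + x) - 4 = -4 + S + x)
1/(U(-12, B(0)) + 268) = 1/((-4 - 12 + (-4 + 4*0²)) + 268) = 1/((-4 - 12 + (-4 + 4*0)) + 268) = 1/((-4 - 12 + (-4 + 0)) + 268) = 1/((-4 - 12 - 4) + 268) = 1/(-20 + 268) = 1/248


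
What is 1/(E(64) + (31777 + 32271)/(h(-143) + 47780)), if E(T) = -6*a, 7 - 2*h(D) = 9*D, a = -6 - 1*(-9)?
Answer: -48427/807638 ≈ -0.059961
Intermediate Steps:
a = 3 (a = -6 + 9 = 3)
h(D) = 7/2 - 9*D/2
E(T) = -18 (E(T) = -6*3 = -18)
1/(E(64) + (31777 + 32271)/(h(-143) + 47780)) = 1/(-18 + (31777 + 32271)/((7/2 - 9/2*(-143)) + 47780)) = 1/(-18 + 64048/((7/2 + 1287/2) + 47780)) = 1/(-18 + 64048/(647 + 47780)) = 1/(-18 + 64048/48427) = 1/(-807638/48427) = -48427/807638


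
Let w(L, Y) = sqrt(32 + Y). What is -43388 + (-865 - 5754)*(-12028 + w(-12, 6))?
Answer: 79569944 - 6619*sqrt(38) ≈ 7.9529e+7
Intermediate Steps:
-43388 + (-865 - 5754)*(-12028 + w(-12, 6)) = -43388 + (-865 - 5754)*(-12028 + sqrt(32 + 6)) = -43388 - 6619*(-12028 + sqrt(38)) = -43388 + (79613332 - 6619*sqrt(38)) = 79569944 - 6619*sqrt(38)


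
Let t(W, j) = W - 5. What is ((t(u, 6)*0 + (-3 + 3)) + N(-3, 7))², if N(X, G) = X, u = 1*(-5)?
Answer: 9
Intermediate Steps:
u = -5
t(W, j) = -5 + W
((t(u, 6)*0 + (-3 + 3)) + N(-3, 7))² = (((-5 - 5)*0 + (-3 + 3)) - 3)² = ((-10*0 + 0) - 3)² = ((0 + 0) - 3)² = (0 - 3)² = (-3)² = 9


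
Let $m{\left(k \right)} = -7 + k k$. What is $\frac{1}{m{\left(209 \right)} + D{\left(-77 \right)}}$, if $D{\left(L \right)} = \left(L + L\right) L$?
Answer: $\frac{1}{55532} \approx 1.8008 \cdot 10^{-5}$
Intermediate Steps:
$D{\left(L \right)} = 2 L^{2}$ ($D{\left(L \right)} = 2 L L = 2 L^{2}$)
$m{\left(k \right)} = -7 + k^{2}$
$\frac{1}{m{\left(209 \right)} + D{\left(-77 \right)}} = \frac{1}{\left(-7 + 209^{2}\right) + 2 \left(-77\right)^{2}} = \frac{1}{\left(-7 + 43681\right) + 2 \cdot 5929} = \frac{1}{43674 + 11858} = \frac{1}{55532}$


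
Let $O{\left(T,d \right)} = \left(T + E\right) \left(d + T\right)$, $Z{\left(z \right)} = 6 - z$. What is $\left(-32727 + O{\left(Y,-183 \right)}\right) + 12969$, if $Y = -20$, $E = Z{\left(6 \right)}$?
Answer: $-15698$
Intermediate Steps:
$E = 0$ ($E = 6 - 6 = 0$)
$O{\left(T,d \right)} = T \left(T + d\right)$ ($O{\left(T,d \right)} = \left(T + 0\right) \left(d + T\right) = T \left(T + d\right)$)
$\left(-32727 + O{\left(Y,-183 \right)}\right) + 12969 = \left(-32727 - 20 \left(-20 - 183\right)\right) + 12969 = \left(-32727 - -4060\right) + 12969 = \left(-32727 + 4060\right) + 12969 = -28667 + 12969 = -15698$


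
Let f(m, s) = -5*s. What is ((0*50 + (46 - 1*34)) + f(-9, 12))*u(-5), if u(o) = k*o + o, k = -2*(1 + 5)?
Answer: -2640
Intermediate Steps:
k = -12 (k = -2*6 = -12)
u(o) = -11*o (u(o) = -12*o + o = -11*o)
((0*50 + (46 - 1*34)) + f(-9, 12))*u(-5) = ((0*50 + (46 - 1*34)) - 5*12)*(-11*(-5)) = ((0 + (46 - 34)) - 60)*55 = ((0 + 12) - 60)*55 = (12 - 60)*55 = -48*55 = -2640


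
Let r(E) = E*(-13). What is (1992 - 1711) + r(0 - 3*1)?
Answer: 320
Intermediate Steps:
r(E) = -13*E
(1992 - 1711) + r(0 - 3*1) = (1992 - 1711) - 13*(0 - 3*1) = 281 - 13*(0 - 3) = 281 - 13*(-3) = 281 + 39 = 320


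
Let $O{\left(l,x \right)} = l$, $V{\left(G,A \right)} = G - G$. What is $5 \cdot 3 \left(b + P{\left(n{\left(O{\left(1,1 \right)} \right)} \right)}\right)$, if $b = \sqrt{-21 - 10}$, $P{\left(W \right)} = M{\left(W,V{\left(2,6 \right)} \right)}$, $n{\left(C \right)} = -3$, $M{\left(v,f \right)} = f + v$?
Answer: $-45 + 15 i \sqrt{31} \approx -45.0 + 83.516 i$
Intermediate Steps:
$V{\left(G,A \right)} = 0$
$P{\left(W \right)} = W$ ($P{\left(W \right)} = 0 + W = W$)
$b = i \sqrt{31}$ ($b = \sqrt{-31} = i \sqrt{31} \approx 5.5678 i$)
$5 \cdot 3 \left(b + P{\left(n{\left(O{\left(1,1 \right)} \right)} \right)}\right) = 5 \cdot 3 \left(i \sqrt{31} - 3\right) = 15 \left(-3 + i \sqrt{31}\right) = -45 + 15 i \sqrt{31}$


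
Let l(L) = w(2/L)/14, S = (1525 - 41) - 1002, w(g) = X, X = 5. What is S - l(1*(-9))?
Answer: 6743/14 ≈ 481.64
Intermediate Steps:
w(g) = 5
S = 482 (S = 1484 - 1002 = 482)
l(L) = 5/14
S - l(1*(-9)) = 482 - 1*5/14 = 482 - 5/14 = 6743/14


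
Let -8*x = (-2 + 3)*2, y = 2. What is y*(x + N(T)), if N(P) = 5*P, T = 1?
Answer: 19/2 ≈ 9.5000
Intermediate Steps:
x = -1/4 (x = -(-2 + 3)*2/8 = -2/8 = -1/8*2 = -1/4 ≈ -0.25000)
y*(x + N(T)) = 2*(-1/4 + 5*1) = 2*(-1/4 + 5) = 2*(19/4) = 19/2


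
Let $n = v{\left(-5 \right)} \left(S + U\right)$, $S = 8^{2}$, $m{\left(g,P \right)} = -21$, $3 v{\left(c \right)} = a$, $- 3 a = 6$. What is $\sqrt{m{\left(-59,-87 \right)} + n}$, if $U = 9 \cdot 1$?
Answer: $\frac{i \sqrt{627}}{3} \approx 8.3466 i$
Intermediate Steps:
$a = -2$ ($a = \left(- \frac{1}{3}\right) 6 = -2$)
$v{\left(c \right)} = - \frac{2}{3}$ ($v{\left(c \right)} = \frac{1}{3} \left(-2\right) = - \frac{2}{3}$)
$S = 64$
$U = 9$
$n = - \frac{146}{3}$ ($n = - \frac{2 \left(64 + 9\right)}{3} = \left(- \frac{2}{3}\right) 73 = - \frac{146}{3} \approx -48.667$)
$\sqrt{m{\left(-59,-87 \right)} + n} = \sqrt{-21 - \frac{146}{3}} = \sqrt{- \frac{209}{3}} = \frac{i \sqrt{627}}{3}$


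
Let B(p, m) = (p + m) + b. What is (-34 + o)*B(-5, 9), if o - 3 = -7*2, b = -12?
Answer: 360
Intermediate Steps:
B(p, m) = -12 + m + p (B(p, m) = (p + m) - 12 = (m + p) - 12 = -12 + m + p)
o = -11 (o = 3 - 7*2 = 3 - 14 = -11)
(-34 + o)*B(-5, 9) = (-34 - 11)*(-12 + 9 - 5) = -45*(-8) = 360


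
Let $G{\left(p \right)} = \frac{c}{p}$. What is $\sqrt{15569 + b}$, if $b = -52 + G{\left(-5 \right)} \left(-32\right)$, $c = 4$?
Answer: $\frac{\sqrt{388565}}{5} \approx 124.67$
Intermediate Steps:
$G{\left(p \right)} = \frac{4}{p}$
$b = - \frac{132}{5}$ ($b = -52 + \frac{4}{-5} \left(-32\right) = -52 + 4 \left(- \frac{1}{5}\right) \left(-32\right) = -52 - - \frac{128}{5} = -52 + \frac{128}{5} = - \frac{132}{5} \approx -26.4$)
$\sqrt{15569 + b} = \sqrt{15569 - \frac{132}{5}} = \sqrt{\frac{77713}{5}} = \frac{\sqrt{388565}}{5}$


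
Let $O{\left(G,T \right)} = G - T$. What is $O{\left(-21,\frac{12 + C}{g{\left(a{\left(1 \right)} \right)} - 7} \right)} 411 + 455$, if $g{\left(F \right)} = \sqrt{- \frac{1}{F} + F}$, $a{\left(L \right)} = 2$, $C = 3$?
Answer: $- \frac{138082}{19} + \frac{1233 \sqrt{6}}{19} \approx -7108.5$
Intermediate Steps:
$g{\left(F \right)} = \sqrt{F - \frac{1}{F}}$
$O{\left(-21,\frac{12 + C}{g{\left(a{\left(1 \right)} \right)} - 7} \right)} 411 + 455 = \left(-21 - \frac{12 + 3}{\sqrt{2 - \frac{1}{2}} - 7}\right) 411 + 455 = \left(-21 - \frac{15}{\sqrt{2 - \frac{1}{2}} - 7}\right) 411 + 455 = \left(-21 - \frac{15}{\sqrt{\frac{3}{2}} - 7}\right) 411 + 455 = \left(-21 - \frac{15}{\frac{\sqrt{6}}{2} - 7}\right) 411 + 455 = \left(-21 - \frac{15}{-7 + \frac{\sqrt{6}}{2}}\right) 411 + 455 = \left(-8631 - \frac{6165}{-7 + \frac{\sqrt{6}}{2}}\right) + 455 = -8176 - \frac{6165}{-7 + \frac{\sqrt{6}}{2}}$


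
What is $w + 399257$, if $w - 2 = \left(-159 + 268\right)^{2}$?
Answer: $411140$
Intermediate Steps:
$w = 11883$ ($w = 2 + \left(-159 + 268\right)^{2} = 2 + 109^{2} = 2 + 11881 = 11883$)
$w + 399257 = 11883 + 399257 = 411140$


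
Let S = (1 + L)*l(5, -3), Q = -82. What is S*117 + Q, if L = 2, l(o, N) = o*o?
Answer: 8693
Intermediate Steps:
l(o, N) = o²
S = 75 (S = (1 + 2)*5² = 3*25 = 75)
S*117 + Q = 75*117 - 82 = 8775 - 82 = 8693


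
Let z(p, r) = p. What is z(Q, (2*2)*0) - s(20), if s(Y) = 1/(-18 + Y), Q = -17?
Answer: -35/2 ≈ -17.500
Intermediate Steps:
z(Q, (2*2)*0) - s(20) = -17 - 1/(-18 + 20) = -17 - 1/2 = -17 - 1*½ = -17 - ½ = -35/2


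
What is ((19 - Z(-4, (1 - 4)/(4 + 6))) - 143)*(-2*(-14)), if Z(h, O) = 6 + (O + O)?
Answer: -18116/5 ≈ -3623.2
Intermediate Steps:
Z(h, O) = 6 + 2*O
((19 - Z(-4, (1 - 4)/(4 + 6))) - 143)*(-2*(-14)) = ((19 - (6 + 2*((1 - 4)/(4 + 6)))) - 143)*(-2*(-14)) = ((19 - (6 + 2*(-3/10))) - 143)*28 = ((19 - (6 - 3/5)) - 143)*28 = ((19 - 1*27/5) - 143)*28 = ((19 - 27/5) - 143)*28 = (68/5 - 143)*28 = -647/5*28 = -18116/5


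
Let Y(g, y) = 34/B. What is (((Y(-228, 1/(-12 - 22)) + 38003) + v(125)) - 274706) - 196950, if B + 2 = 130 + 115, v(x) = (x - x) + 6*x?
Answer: -105195395/243 ≈ -4.3290e+5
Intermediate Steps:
v(x) = 6*x (v(x) = 0 + 6*x = 6*x)
B = 243 (B = -2 + (130 + 115) = -2 + 245 = 243)
Y(g, y) = 34/243
(((Y(-228, 1/(-12 - 22)) + 38003) + v(125)) - 274706) - 196950 = (((34/243 + 38003) + 6*125) - 274706) - 196950 = ((9234763/243 + 750) - 274706) - 196950 = (9417013/243 - 274706) - 196950 = -57336545/243 - 196950 = -105195395/243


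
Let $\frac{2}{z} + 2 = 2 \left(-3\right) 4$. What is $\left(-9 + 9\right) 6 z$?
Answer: $0$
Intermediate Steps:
$z = - \frac{1}{13}$ ($z = \frac{2}{-2 + 2 \left(-3\right) 4} = \frac{2}{-2 - 24} = \frac{2}{-26} = 2 \left(- \frac{1}{26}\right) = - \frac{1}{13} \approx -0.076923$)
$\left(-9 + 9\right) 6 z = \left(-9 + 9\right) 6 \left(- \frac{1}{13}\right) = 0 \cdot 6 \left(- \frac{1}{13}\right) = 0 \left(- \frac{1}{13}\right) = 0$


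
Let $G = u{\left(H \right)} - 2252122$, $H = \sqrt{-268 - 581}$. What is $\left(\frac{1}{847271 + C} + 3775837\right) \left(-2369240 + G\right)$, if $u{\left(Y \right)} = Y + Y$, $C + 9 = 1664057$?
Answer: $- \frac{43821285074491523448}{2511319} + \frac{18964662398008 i \sqrt{849}}{2511319} \approx -1.745 \cdot 10^{13} + 2.2004 \cdot 10^{8} i$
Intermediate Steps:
$C = 1664048$ ($C = -9 + 1664057 = 1664048$)
$H = i \sqrt{849}$ ($H = \sqrt{-849} = i \sqrt{849} \approx 29.138 i$)
$u{\left(Y \right)} = 2 Y$
$G = -2252122 + 2 i \sqrt{849}$ ($G = 2 i \sqrt{849} - 2252122 = -2252122 + 2 i \sqrt{849} \approx -2.2521 \cdot 10^{6} + 58.275 i$)
$\left(\frac{1}{847271 + C} + 3775837\right) \left(-2369240 + G\right) = \left(\frac{1}{847271 + 1664048} + 3775837\right) \left(-2369240 - \left(2252122 - 2 i \sqrt{849}\right)\right) = \left(\frac{1}{2511319} + 3775837\right) \left(-4621362 + 2 i \sqrt{849}\right) = \frac{9482331199004 \left(-4621362 + 2 i \sqrt{849}\right)}{2511319} = - \frac{43821285074491523448}{2511319} + \frac{18964662398008 i \sqrt{849}}{2511319}$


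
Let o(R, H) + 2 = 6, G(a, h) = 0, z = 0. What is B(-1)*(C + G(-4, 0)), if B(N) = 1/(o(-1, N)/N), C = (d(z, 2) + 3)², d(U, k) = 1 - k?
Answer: -1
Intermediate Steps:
o(R, H) = 4 (o(R, H) = -2 + 6 = 4)
C = 4 (C = ((1 - 1*2) + 3)² = ((1 - 2) + 3)² = (-1 + 3)² = 2² = 4)
B(N) = N/4 (B(N) = 1/(4/N) = N/4)
B(-1)*(C + G(-4, 0)) = ((¼)*(-1))*(4 + 0) = -¼*4 = -1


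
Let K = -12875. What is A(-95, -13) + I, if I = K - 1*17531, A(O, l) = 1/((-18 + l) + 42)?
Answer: -334465/11 ≈ -30406.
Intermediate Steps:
A(O, l) = 1/(24 + l)
I = -30406 (I = -12875 - 1*17531 = -12875 - 17531 = -30406)
A(-95, -13) + I = 1/(24 - 13) - 30406 = 1/11 - 30406 = -334465/11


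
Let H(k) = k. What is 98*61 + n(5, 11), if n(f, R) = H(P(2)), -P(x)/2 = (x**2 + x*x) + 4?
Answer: 5954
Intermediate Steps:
P(x) = -8 - 4*x**2 (P(x) = -2*((x**2 + x*x) + 4) = -2*((x**2 + x**2) + 4) = -2*(2*x**2 + 4) = -2*(4 + 2*x**2) = -8 - 4*x**2)
n(f, R) = -24 (n(f, R) = -8 - 4*2**2 = -8 - 4*4 = -8 - 16 = -24)
98*61 + n(5, 11) = 98*61 - 24 = 5978 - 24 = 5954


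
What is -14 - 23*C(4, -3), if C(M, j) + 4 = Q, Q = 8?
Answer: -106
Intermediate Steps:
C(M, j) = 4 (C(M, j) = -4 + 8 = 4)
-14 - 23*C(4, -3) = -14 - 23*4 = -14 - 92 = -106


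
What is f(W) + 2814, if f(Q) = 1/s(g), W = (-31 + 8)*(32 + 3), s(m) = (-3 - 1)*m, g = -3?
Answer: 33769/12 ≈ 2814.1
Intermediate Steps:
s(m) = -4*m
W = -805 (W = -23*35 = -805)
f(Q) = 1/12 (f(Q) = 1/(-4*(-3)) = 1/12)
f(W) + 2814 = 1/12 + 2814 = 33769/12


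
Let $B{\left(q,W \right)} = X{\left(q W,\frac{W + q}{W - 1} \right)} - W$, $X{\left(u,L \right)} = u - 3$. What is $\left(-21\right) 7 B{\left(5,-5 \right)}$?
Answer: $3381$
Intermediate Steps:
$X{\left(u,L \right)} = -3 + u$
$B{\left(q,W \right)} = -3 - W + W q$ ($B{\left(q,W \right)} = \left(-3 + q W\right) - W = \left(-3 + W q\right) - W = -3 - W + W q$)
$\left(-21\right) 7 B{\left(5,-5 \right)} = \left(-21\right) 7 \left(-3 - -5 - 25\right) = - 147 \left(-3 + 5 - 25\right) = \left(-147\right) \left(-23\right) = 3381$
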